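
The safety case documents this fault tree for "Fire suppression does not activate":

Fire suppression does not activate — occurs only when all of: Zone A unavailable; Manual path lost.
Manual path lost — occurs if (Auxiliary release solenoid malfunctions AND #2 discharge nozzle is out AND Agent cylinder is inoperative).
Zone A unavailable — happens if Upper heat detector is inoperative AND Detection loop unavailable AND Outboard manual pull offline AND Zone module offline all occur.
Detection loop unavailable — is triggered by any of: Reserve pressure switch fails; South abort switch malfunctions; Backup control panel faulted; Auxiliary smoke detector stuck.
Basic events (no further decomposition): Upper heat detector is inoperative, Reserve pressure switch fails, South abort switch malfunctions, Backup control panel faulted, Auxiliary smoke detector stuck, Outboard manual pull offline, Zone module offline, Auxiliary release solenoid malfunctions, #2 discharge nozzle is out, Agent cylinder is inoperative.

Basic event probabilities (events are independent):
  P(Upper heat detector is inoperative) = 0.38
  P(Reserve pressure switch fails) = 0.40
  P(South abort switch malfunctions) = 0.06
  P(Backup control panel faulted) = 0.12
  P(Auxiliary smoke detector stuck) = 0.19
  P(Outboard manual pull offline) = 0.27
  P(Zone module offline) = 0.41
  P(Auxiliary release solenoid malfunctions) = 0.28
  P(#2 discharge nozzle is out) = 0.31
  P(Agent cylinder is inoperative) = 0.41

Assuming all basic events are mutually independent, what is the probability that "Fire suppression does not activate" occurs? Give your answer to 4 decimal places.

P(Detection loop unavailable) [OR] = 1 − (1−0.40) × (1−0.06) × (1−0.12) × (1−0.19) = 0.597981
P(Zone A unavailable) [AND] = 0.38 × 0.597981 × 0.27 × 0.41 = 0.025155
P(Manual path lost) [AND] = 0.28 × 0.31 × 0.41 = 0.035588
P(Fire suppression does not activate) [AND] = 0.025155 × 0.035588 = 0.000895
Rounded to 4 decimal places: P(Fire suppression does not activate) ≈ 0.0009.

0.0009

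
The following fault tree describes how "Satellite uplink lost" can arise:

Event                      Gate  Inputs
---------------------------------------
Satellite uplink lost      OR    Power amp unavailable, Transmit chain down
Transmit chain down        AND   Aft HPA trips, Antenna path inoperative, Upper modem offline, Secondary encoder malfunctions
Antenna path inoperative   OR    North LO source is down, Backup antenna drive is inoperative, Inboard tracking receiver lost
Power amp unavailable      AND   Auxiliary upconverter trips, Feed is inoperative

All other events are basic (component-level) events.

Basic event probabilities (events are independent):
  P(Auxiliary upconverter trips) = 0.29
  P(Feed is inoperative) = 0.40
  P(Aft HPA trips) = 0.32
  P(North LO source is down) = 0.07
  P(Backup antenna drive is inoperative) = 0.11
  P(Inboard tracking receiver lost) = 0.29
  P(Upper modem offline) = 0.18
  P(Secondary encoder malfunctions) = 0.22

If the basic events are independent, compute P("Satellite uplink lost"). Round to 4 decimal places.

P(Power amp unavailable) [AND] = 0.29 × 0.40 = 0.116000
P(Antenna path inoperative) [OR] = 1 − (1−0.07) × (1−0.11) × (1−0.29) = 0.412333
P(Transmit chain down) [AND] = 0.32 × 0.412333 × 0.18 × 0.22 = 0.005225
P(Satellite uplink lost) [OR] = 1 − (1−0.116000) × (1−0.005225) = 0.120619
Rounded to 4 decimal places: P(Satellite uplink lost) ≈ 0.1206.

0.1206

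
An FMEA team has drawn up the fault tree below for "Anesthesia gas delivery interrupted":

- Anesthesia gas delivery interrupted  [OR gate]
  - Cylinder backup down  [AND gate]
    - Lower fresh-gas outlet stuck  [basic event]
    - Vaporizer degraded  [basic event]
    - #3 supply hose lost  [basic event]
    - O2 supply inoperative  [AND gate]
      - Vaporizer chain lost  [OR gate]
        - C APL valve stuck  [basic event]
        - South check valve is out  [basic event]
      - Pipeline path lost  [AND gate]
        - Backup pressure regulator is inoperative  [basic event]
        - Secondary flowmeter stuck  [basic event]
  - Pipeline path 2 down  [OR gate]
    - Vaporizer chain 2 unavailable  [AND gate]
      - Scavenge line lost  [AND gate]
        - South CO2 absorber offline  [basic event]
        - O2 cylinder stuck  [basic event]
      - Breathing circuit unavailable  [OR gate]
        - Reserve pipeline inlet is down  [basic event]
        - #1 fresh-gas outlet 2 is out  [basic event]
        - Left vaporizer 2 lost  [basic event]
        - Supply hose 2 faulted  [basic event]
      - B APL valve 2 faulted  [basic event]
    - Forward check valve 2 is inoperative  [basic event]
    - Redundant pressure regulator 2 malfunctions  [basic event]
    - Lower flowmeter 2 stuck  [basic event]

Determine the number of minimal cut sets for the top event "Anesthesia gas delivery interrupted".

9

Vaporizer chain lost [OR]: union of children's cut sets → 2 cut set(s).
Pipeline path lost [AND]: one cut set from each child combined → 1 × 1 = 1 cut set(s).
O2 supply inoperative [AND]: one cut set from each child combined → 2 × 1 = 2 cut set(s).
Cylinder backup down [AND]: one cut set from each child combined → 1 × 1 × 1 × 2 = 2 cut set(s).
Scavenge line lost [AND]: one cut set from each child combined → 1 × 1 = 1 cut set(s).
Breathing circuit unavailable [OR]: union of children's cut sets → 4 cut set(s).
Vaporizer chain 2 unavailable [AND]: one cut set from each child combined → 1 × 4 × 1 = 4 cut set(s).
Pipeline path 2 down [OR]: union of children's cut sets → 7 cut set(s).
Anesthesia gas delivery interrupted [OR]: union of children's cut sets → 9 cut set(s).
Minimal cut sets: {#3 supply hose lost, Backup pressure regulator is inoperative, C APL valve stuck, Lower fresh-gas outlet stuck, Secondary flowmeter stuck, Vaporizer degraded}; {#3 supply hose lost, Backup pressure regulator is inoperative, Lower fresh-gas outlet stuck, Secondary flowmeter stuck, South check valve is out, Vaporizer degraded}; {B APL valve 2 faulted, O2 cylinder stuck, Reserve pipeline inlet is down, South CO2 absorber offline}; {#1 fresh-gas outlet 2 is out, B APL valve 2 faulted, O2 cylinder stuck, South CO2 absorber offline}; {B APL valve 2 faulted, Left vaporizer 2 lost, O2 cylinder stuck, South CO2 absorber offline}; {B APL valve 2 faulted, O2 cylinder stuck, South CO2 absorber offline, Supply hose 2 faulted}; {Forward check valve 2 is inoperative}; {Redundant pressure regulator 2 malfunctions}; {Lower flowmeter 2 stuck}.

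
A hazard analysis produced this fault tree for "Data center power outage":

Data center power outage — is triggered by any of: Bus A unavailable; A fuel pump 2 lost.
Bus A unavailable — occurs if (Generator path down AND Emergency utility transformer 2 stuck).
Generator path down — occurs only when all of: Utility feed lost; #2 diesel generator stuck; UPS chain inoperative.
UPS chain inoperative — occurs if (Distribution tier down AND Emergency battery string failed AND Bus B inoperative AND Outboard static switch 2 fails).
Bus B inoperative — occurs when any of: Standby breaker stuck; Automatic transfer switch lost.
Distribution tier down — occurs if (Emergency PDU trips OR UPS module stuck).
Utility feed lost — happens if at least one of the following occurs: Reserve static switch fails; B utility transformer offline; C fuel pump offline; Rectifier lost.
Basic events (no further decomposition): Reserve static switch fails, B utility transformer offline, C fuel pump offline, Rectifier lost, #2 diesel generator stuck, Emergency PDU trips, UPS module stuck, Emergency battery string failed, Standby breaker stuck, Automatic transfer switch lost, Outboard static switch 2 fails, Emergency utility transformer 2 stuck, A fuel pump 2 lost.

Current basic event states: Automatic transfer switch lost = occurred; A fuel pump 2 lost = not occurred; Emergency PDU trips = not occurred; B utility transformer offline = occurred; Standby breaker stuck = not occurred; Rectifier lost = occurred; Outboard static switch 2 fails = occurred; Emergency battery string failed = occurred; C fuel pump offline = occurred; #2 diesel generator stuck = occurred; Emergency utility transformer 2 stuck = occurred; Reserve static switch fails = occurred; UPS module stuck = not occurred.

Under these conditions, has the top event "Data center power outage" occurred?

Utility feed lost [OR]: Reserve static switch fails=occurs, B utility transformer offline=occurs, C fuel pump offline=occurs, Rectifier lost=occurs → at least one input occurs → occurs.
Distribution tier down [OR]: Emergency PDU trips=not, UPS module stuck=not → no input occurs → does not occur.
Bus B inoperative [OR]: Standby breaker stuck=not, Automatic transfer switch lost=occurs → at least one input occurs → occurs.
UPS chain inoperative [AND]: Distribution tier down=not, Emergency battery string failed=occurs, Bus B inoperative=occurs, Outboard static switch 2 fails=occurs → not all inputs occur → does not occur.
Generator path down [AND]: Utility feed lost=occurs, #2 diesel generator stuck=occurs, UPS chain inoperative=not → not all inputs occur → does not occur.
Bus A unavailable [AND]: Generator path down=not, Emergency utility transformer 2 stuck=occurs → not all inputs occur → does not occur.
Data center power outage [OR]: Bus A unavailable=not, A fuel pump 2 lost=not → no input occurs → does not occur.

No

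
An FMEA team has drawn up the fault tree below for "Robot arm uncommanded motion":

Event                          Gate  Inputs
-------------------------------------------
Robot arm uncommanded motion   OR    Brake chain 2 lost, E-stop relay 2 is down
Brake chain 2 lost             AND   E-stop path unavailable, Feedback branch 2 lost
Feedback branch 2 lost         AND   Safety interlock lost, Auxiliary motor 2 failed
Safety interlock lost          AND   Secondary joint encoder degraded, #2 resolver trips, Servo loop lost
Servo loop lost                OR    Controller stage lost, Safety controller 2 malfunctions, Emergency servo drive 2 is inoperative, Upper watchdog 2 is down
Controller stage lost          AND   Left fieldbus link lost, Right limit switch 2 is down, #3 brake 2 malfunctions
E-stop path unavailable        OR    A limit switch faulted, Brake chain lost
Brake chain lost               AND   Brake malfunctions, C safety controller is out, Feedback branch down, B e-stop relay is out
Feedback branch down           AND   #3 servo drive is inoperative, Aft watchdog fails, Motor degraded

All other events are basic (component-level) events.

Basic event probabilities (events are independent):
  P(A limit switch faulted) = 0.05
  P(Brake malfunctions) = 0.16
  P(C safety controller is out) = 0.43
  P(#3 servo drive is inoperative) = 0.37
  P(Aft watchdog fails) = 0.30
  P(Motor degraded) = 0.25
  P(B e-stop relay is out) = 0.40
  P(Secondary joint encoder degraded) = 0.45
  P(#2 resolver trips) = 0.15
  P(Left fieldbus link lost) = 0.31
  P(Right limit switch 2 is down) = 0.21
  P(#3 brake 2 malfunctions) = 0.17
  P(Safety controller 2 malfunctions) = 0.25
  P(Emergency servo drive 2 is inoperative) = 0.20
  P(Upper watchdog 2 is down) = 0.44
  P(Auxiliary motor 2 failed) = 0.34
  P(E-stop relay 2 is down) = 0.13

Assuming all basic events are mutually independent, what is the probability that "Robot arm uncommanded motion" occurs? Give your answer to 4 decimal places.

P(Feedback branch down) [AND] = 0.37 × 0.30 × 0.25 = 0.027750
P(Brake chain lost) [AND] = 0.16 × 0.43 × 0.027750 × 0.40 = 0.000764
P(E-stop path unavailable) [OR] = 1 − (1−0.05) × (1−0.000764) = 0.050726
P(Controller stage lost) [AND] = 0.31 × 0.21 × 0.17 = 0.011067
P(Servo loop lost) [OR] = 1 − (1−0.011067) × (1−0.25) × (1−0.20) × (1−0.44) = 0.667719
P(Safety interlock lost) [AND] = 0.45 × 0.15 × 0.667719 = 0.045071
P(Feedback branch 2 lost) [AND] = 0.045071 × 0.34 = 0.015324
P(Brake chain 2 lost) [AND] = 0.050726 × 0.015324 = 0.000777
P(Robot arm uncommanded motion) [OR] = 1 − (1−0.000777) × (1−0.13) = 0.130676
Rounded to 4 decimal places: P(Robot arm uncommanded motion) ≈ 0.1307.

0.1307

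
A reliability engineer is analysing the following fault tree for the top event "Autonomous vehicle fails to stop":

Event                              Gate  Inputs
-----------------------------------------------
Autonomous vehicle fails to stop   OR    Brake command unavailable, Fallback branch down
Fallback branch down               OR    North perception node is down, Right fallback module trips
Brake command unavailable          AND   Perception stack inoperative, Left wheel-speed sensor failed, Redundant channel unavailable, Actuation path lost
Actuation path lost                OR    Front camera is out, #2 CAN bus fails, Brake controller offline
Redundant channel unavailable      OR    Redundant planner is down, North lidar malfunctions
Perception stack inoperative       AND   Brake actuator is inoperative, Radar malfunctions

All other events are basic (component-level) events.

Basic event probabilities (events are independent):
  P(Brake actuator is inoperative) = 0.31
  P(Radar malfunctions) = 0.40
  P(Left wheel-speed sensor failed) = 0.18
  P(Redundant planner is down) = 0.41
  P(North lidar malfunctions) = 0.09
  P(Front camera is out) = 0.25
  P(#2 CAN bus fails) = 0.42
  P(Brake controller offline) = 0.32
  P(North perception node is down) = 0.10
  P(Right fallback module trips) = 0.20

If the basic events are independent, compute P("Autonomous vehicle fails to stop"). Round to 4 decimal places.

0.2852

P(Perception stack inoperative) [AND] = 0.31 × 0.40 = 0.124000
P(Redundant channel unavailable) [OR] = 1 − (1−0.41) × (1−0.09) = 0.463100
P(Actuation path lost) [OR] = 1 − (1−0.25) × (1−0.42) × (1−0.32) = 0.704200
P(Brake command unavailable) [AND] = 0.124000 × 0.18 × 0.463100 × 0.704200 = 0.007279
P(Fallback branch down) [OR] = 1 − (1−0.10) × (1−0.20) = 0.280000
P(Autonomous vehicle fails to stop) [OR] = 1 − (1−0.007279) × (1−0.280000) = 0.285241
Rounded to 4 decimal places: P(Autonomous vehicle fails to stop) ≈ 0.2852.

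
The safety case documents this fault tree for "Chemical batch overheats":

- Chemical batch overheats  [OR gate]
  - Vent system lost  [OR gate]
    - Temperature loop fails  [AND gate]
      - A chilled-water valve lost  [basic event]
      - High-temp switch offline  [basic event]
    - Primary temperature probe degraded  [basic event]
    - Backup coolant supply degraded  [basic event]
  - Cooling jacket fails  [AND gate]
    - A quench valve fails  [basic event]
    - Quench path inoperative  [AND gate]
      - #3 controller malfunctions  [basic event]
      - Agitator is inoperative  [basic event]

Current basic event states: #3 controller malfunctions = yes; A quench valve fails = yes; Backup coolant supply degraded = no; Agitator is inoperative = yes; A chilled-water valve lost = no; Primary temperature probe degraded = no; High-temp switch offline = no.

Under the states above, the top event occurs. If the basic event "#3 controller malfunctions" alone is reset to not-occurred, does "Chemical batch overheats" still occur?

No

Counterfactual: set "#3 controller malfunctions" to not occurred.
Temperature loop fails [AND]: A chilled-water valve lost=not, High-temp switch offline=not → not all inputs occur → does not occur.
Vent system lost [OR]: Temperature loop fails=not, Primary temperature probe degraded=not, Backup coolant supply degraded=not → no input occurs → does not occur.
Quench path inoperative [AND]: #3 controller malfunctions=not, Agitator is inoperative=occurs → not all inputs occur → does not occur.
Cooling jacket fails [AND]: A quench valve fails=occurs, Quench path inoperative=not → not all inputs occur → does not occur.
Chemical batch overheats [OR]: Vent system lost=not, Cooling jacket fails=not → no input occurs → does not occur.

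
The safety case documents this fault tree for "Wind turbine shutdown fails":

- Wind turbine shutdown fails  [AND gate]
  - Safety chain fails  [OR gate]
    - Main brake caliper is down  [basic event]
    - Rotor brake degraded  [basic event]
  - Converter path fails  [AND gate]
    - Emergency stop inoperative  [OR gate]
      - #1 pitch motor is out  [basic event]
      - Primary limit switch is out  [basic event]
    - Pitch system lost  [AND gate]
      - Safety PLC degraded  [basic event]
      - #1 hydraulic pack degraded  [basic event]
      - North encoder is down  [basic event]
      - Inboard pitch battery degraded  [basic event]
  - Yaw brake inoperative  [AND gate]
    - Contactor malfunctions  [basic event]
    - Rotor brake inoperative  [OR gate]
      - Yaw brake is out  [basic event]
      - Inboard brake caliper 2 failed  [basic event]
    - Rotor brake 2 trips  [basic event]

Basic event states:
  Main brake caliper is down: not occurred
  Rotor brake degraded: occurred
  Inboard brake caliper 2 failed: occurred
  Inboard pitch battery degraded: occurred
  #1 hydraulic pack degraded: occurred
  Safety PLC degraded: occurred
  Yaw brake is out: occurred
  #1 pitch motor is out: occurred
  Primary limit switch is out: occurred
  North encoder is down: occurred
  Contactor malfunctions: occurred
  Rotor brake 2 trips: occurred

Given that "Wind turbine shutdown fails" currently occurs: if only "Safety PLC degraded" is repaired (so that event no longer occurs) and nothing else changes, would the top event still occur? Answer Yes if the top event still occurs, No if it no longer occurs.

Counterfactual: set "Safety PLC degraded" to not occurred.
Safety chain fails [OR]: Main brake caliper is down=not, Rotor brake degraded=occurs → at least one input occurs → occurs.
Emergency stop inoperative [OR]: #1 pitch motor is out=occurs, Primary limit switch is out=occurs → at least one input occurs → occurs.
Pitch system lost [AND]: Safety PLC degraded=not, #1 hydraulic pack degraded=occurs, North encoder is down=occurs, Inboard pitch battery degraded=occurs → not all inputs occur → does not occur.
Converter path fails [AND]: Emergency stop inoperative=occurs, Pitch system lost=not → not all inputs occur → does not occur.
Rotor brake inoperative [OR]: Yaw brake is out=occurs, Inboard brake caliper 2 failed=occurs → at least one input occurs → occurs.
Yaw brake inoperative [AND]: Contactor malfunctions=occurs, Rotor brake inoperative=occurs, Rotor brake 2 trips=occurs → all inputs occur → occurs.
Wind turbine shutdown fails [AND]: Safety chain fails=occurs, Converter path fails=not, Yaw brake inoperative=occurs → not all inputs occur → does not occur.

No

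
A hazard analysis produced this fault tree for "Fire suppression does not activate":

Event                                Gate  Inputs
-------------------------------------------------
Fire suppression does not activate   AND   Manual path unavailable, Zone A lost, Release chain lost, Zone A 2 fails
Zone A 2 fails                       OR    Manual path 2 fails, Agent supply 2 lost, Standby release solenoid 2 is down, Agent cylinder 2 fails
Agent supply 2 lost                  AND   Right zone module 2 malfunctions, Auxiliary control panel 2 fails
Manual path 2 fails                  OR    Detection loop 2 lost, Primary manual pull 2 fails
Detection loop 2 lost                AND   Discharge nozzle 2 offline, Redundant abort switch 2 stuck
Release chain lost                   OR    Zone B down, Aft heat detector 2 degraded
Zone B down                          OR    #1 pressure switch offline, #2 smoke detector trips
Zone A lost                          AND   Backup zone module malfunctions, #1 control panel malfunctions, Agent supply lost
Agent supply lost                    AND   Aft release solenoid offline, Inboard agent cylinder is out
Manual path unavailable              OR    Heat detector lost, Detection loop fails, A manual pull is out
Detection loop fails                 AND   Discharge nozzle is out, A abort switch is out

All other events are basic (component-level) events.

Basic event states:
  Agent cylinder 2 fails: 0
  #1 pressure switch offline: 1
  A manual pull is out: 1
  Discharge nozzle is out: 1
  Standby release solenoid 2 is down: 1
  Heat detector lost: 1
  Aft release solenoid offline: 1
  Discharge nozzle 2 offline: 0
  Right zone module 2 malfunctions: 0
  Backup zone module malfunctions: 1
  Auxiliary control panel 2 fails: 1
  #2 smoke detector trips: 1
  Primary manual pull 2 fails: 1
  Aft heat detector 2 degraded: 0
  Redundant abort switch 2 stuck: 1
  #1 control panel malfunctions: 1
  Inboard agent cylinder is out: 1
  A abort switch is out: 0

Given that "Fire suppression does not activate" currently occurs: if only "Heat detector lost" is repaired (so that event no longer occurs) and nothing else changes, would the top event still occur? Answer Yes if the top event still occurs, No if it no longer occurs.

Counterfactual: set "Heat detector lost" to not occurred.
Detection loop fails [AND]: Discharge nozzle is out=occurs, A abort switch is out=not → not all inputs occur → does not occur.
Manual path unavailable [OR]: Heat detector lost=not, Detection loop fails=not, A manual pull is out=occurs → at least one input occurs → occurs.
Agent supply lost [AND]: Aft release solenoid offline=occurs, Inboard agent cylinder is out=occurs → all inputs occur → occurs.
Zone A lost [AND]: Backup zone module malfunctions=occurs, #1 control panel malfunctions=occurs, Agent supply lost=occurs → all inputs occur → occurs.
Zone B down [OR]: #1 pressure switch offline=occurs, #2 smoke detector trips=occurs → at least one input occurs → occurs.
Release chain lost [OR]: Zone B down=occurs, Aft heat detector 2 degraded=not → at least one input occurs → occurs.
Detection loop 2 lost [AND]: Discharge nozzle 2 offline=not, Redundant abort switch 2 stuck=occurs → not all inputs occur → does not occur.
Manual path 2 fails [OR]: Detection loop 2 lost=not, Primary manual pull 2 fails=occurs → at least one input occurs → occurs.
Agent supply 2 lost [AND]: Right zone module 2 malfunctions=not, Auxiliary control panel 2 fails=occurs → not all inputs occur → does not occur.
Zone A 2 fails [OR]: Manual path 2 fails=occurs, Agent supply 2 lost=not, Standby release solenoid 2 is down=occurs, Agent cylinder 2 fails=not → at least one input occurs → occurs.
Fire suppression does not activate [AND]: Manual path unavailable=occurs, Zone A lost=occurs, Release chain lost=occurs, Zone A 2 fails=occurs → all inputs occur → occurs.

Yes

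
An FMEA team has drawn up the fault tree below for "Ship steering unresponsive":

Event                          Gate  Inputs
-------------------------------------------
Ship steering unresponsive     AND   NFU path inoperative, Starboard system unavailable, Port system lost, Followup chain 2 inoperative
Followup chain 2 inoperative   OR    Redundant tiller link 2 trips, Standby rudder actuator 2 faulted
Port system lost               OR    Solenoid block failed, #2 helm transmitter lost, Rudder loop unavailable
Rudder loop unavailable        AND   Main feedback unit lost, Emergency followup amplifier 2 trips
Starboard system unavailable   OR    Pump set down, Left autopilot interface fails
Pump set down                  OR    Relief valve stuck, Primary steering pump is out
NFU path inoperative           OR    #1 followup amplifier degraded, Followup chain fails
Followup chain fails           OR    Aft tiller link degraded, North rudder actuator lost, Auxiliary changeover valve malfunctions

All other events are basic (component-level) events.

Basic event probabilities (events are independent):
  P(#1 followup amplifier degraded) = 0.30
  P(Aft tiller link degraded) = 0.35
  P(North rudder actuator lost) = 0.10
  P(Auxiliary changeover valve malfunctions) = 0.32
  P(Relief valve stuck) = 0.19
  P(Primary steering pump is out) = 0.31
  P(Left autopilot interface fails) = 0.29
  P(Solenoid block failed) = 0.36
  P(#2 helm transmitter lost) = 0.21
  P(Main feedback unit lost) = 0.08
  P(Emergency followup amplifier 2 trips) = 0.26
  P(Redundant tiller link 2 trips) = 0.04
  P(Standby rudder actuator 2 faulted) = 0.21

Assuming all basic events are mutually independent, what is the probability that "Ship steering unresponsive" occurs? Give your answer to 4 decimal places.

P(Followup chain fails) [OR] = 1 − (1−0.35) × (1−0.10) × (1−0.32) = 0.602200
P(NFU path inoperative) [OR] = 1 − (1−0.30) × (1−0.602200) = 0.721540
P(Pump set down) [OR] = 1 − (1−0.19) × (1−0.31) = 0.441100
P(Starboard system unavailable) [OR] = 1 − (1−0.441100) × (1−0.29) = 0.603181
P(Rudder loop unavailable) [AND] = 0.08 × 0.26 = 0.020800
P(Port system lost) [OR] = 1 − (1−0.36) × (1−0.21) × (1−0.020800) = 0.504916
P(Followup chain 2 inoperative) [OR] = 1 − (1−0.04) × (1−0.21) = 0.241600
P(Ship steering unresponsive) [AND] = 0.721540 × 0.603181 × 0.504916 × 0.241600 = 0.053091
Rounded to 4 decimal places: P(Ship steering unresponsive) ≈ 0.0531.

0.0531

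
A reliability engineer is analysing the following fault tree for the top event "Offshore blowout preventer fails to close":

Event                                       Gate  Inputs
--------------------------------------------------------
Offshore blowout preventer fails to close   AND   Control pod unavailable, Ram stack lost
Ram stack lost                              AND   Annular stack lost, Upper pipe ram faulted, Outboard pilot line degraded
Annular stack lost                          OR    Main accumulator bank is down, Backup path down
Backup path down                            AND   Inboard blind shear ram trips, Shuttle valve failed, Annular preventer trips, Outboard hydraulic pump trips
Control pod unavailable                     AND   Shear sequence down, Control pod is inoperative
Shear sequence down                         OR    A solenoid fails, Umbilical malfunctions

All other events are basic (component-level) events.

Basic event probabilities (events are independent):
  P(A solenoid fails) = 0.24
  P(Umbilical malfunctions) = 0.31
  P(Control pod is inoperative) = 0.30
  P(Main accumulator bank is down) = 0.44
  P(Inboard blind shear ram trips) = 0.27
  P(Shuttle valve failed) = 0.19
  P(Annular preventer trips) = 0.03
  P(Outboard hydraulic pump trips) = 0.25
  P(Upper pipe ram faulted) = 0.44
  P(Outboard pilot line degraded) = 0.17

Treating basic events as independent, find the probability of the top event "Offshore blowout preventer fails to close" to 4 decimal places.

0.0047

P(Shear sequence down) [OR] = 1 − (1−0.24) × (1−0.31) = 0.475600
P(Control pod unavailable) [AND] = 0.475600 × 0.30 = 0.142680
P(Backup path down) [AND] = 0.27 × 0.19 × 0.03 × 0.25 = 0.000385
P(Annular stack lost) [OR] = 1 − (1−0.44) × (1−0.000385) = 0.440216
P(Ram stack lost) [AND] = 0.440216 × 0.44 × 0.17 = 0.032928
P(Offshore blowout preventer fails to close) [AND] = 0.142680 × 0.032928 = 0.004698
Rounded to 4 decimal places: P(Offshore blowout preventer fails to close) ≈ 0.0047.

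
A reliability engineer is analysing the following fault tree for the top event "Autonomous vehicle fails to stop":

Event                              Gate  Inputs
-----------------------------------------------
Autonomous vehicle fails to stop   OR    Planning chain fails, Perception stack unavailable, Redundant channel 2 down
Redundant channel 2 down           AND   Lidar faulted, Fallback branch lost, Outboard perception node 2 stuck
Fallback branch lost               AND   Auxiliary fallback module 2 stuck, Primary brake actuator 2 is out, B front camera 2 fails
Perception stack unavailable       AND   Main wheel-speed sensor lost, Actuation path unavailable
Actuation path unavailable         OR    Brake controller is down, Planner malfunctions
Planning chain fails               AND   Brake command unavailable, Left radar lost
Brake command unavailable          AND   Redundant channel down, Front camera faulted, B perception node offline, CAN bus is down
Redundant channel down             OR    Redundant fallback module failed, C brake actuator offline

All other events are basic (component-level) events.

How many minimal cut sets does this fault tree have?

5

Redundant channel down [OR]: union of children's cut sets → 2 cut set(s).
Brake command unavailable [AND]: one cut set from each child combined → 2 × 1 × 1 × 1 = 2 cut set(s).
Planning chain fails [AND]: one cut set from each child combined → 2 × 1 = 2 cut set(s).
Actuation path unavailable [OR]: union of children's cut sets → 2 cut set(s).
Perception stack unavailable [AND]: one cut set from each child combined → 1 × 2 = 2 cut set(s).
Fallback branch lost [AND]: one cut set from each child combined → 1 × 1 × 1 = 1 cut set(s).
Redundant channel 2 down [AND]: one cut set from each child combined → 1 × 1 × 1 = 1 cut set(s).
Autonomous vehicle fails to stop [OR]: union of children's cut sets → 5 cut set(s).
Minimal cut sets: {B perception node offline, CAN bus is down, Front camera faulted, Left radar lost, Redundant fallback module failed}; {B perception node offline, C brake actuator offline, CAN bus is down, Front camera faulted, Left radar lost}; {Brake controller is down, Main wheel-speed sensor lost}; {Main wheel-speed sensor lost, Planner malfunctions}; {Auxiliary fallback module 2 stuck, B front camera 2 fails, Lidar faulted, Outboard perception node 2 stuck, Primary brake actuator 2 is out}.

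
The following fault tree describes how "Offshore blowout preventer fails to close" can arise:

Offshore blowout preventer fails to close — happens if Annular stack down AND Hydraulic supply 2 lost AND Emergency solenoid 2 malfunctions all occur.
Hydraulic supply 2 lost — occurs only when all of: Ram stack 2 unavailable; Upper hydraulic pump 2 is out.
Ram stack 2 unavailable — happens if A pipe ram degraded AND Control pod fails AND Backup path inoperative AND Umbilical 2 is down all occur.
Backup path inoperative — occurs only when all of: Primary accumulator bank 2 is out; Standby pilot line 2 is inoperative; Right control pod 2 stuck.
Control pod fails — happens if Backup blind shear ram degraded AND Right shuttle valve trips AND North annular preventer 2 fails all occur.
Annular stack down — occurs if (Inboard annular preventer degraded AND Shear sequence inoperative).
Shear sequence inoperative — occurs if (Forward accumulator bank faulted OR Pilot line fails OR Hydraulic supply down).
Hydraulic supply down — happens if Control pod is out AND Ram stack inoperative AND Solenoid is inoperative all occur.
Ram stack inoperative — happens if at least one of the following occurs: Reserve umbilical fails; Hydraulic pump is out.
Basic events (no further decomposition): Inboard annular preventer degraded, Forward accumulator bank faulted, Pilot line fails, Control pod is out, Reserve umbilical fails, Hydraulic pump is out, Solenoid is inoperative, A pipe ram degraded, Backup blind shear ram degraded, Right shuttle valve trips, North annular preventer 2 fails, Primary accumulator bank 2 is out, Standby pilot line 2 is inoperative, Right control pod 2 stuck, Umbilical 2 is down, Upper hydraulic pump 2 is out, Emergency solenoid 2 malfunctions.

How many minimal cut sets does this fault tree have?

Ram stack inoperative [OR]: union of children's cut sets → 2 cut set(s).
Hydraulic supply down [AND]: one cut set from each child combined → 1 × 2 × 1 = 2 cut set(s).
Shear sequence inoperative [OR]: union of children's cut sets → 4 cut set(s).
Annular stack down [AND]: one cut set from each child combined → 1 × 4 = 4 cut set(s).
Control pod fails [AND]: one cut set from each child combined → 1 × 1 × 1 = 1 cut set(s).
Backup path inoperative [AND]: one cut set from each child combined → 1 × 1 × 1 = 1 cut set(s).
Ram stack 2 unavailable [AND]: one cut set from each child combined → 1 × 1 × 1 × 1 = 1 cut set(s).
Hydraulic supply 2 lost [AND]: one cut set from each child combined → 1 × 1 = 1 cut set(s).
Offshore blowout preventer fails to close [AND]: one cut set from each child combined → 4 × 1 × 1 = 4 cut set(s).
Minimal cut sets: {A pipe ram degraded, Backup blind shear ram degraded, Emergency solenoid 2 malfunctions, Forward accumulator bank faulted, Inboard annular preventer degraded, North annular preventer 2 fails, Primary accumulator bank 2 is out, Right control pod 2 stuck, Right shuttle valve trips, Standby pilot line 2 is inoperative, Umbilical 2 is down, Upper hydraulic pump 2 is out}; {A pipe ram degraded, Backup blind shear ram degraded, Emergency solenoid 2 malfunctions, Inboard annular preventer degraded, North annular preventer 2 fails, Pilot line fails, Primary accumulator bank 2 is out, Right control pod 2 stuck, Right shuttle valve trips, Standby pilot line 2 is inoperative, Umbilical 2 is down, Upper hydraulic pump 2 is out}; {A pipe ram degraded, Backup blind shear ram degraded, Control pod is out, Emergency solenoid 2 malfunctions, Inboard annular preventer degraded, North annular preventer 2 fails, Primary accumulator bank 2 is out, Reserve umbilical fails, Right control pod 2 stuck, Right shuttle valve trips, Solenoid is inoperative, Standby pilot line 2 is inoperative, Umbilical 2 is down, Upper hydraulic pump 2 is out}; {A pipe ram degraded, Backup blind shear ram degraded, Control pod is out, Emergency solenoid 2 malfunctions, Hydraulic pump is out, Inboard annular preventer degraded, North annular preventer 2 fails, Primary accumulator bank 2 is out, Right control pod 2 stuck, Right shuttle valve trips, Solenoid is inoperative, Standby pilot line 2 is inoperative, Umbilical 2 is down, Upper hydraulic pump 2 is out}.

4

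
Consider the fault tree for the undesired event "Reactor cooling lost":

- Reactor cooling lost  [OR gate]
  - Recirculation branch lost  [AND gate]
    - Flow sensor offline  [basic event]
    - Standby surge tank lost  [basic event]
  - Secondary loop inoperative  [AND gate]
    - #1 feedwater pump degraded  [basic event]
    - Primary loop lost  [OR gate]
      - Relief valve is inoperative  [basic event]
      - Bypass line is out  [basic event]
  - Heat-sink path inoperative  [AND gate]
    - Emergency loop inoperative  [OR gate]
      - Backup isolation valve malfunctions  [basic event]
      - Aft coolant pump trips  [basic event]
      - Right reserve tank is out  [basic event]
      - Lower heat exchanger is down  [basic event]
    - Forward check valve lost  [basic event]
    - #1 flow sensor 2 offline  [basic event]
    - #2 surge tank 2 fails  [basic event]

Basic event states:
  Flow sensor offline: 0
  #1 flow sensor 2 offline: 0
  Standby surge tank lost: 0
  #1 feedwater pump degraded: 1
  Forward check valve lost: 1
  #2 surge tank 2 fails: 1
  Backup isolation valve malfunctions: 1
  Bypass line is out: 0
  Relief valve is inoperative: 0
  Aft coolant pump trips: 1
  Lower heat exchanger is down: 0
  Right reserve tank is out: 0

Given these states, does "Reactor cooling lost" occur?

Recirculation branch lost [AND]: Flow sensor offline=not, Standby surge tank lost=not → not all inputs occur → does not occur.
Primary loop lost [OR]: Relief valve is inoperative=not, Bypass line is out=not → no input occurs → does not occur.
Secondary loop inoperative [AND]: #1 feedwater pump degraded=occurs, Primary loop lost=not → not all inputs occur → does not occur.
Emergency loop inoperative [OR]: Backup isolation valve malfunctions=occurs, Aft coolant pump trips=occurs, Right reserve tank is out=not, Lower heat exchanger is down=not → at least one input occurs → occurs.
Heat-sink path inoperative [AND]: Emergency loop inoperative=occurs, Forward check valve lost=occurs, #1 flow sensor 2 offline=not, #2 surge tank 2 fails=occurs → not all inputs occur → does not occur.
Reactor cooling lost [OR]: Recirculation branch lost=not, Secondary loop inoperative=not, Heat-sink path inoperative=not → no input occurs → does not occur.

No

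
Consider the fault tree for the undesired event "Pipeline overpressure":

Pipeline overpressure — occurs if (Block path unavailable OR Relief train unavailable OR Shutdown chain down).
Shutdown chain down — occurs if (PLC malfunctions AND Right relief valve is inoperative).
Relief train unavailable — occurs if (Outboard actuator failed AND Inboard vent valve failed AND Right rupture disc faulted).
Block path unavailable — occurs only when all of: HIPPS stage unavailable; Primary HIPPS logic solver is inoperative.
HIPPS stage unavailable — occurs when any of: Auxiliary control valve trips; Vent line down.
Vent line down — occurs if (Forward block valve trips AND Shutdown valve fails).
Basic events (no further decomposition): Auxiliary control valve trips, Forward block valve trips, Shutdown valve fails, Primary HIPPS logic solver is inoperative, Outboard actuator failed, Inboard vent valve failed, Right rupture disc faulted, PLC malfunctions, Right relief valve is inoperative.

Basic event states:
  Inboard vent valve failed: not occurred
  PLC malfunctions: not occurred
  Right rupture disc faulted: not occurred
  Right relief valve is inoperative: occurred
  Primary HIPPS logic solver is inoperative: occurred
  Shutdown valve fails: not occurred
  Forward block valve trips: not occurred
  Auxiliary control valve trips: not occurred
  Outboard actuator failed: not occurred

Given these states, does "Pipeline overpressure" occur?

No

Vent line down [AND]: Forward block valve trips=not, Shutdown valve fails=not → not all inputs occur → does not occur.
HIPPS stage unavailable [OR]: Auxiliary control valve trips=not, Vent line down=not → no input occurs → does not occur.
Block path unavailable [AND]: HIPPS stage unavailable=not, Primary HIPPS logic solver is inoperative=occurs → not all inputs occur → does not occur.
Relief train unavailable [AND]: Outboard actuator failed=not, Inboard vent valve failed=not, Right rupture disc faulted=not → not all inputs occur → does not occur.
Shutdown chain down [AND]: PLC malfunctions=not, Right relief valve is inoperative=occurs → not all inputs occur → does not occur.
Pipeline overpressure [OR]: Block path unavailable=not, Relief train unavailable=not, Shutdown chain down=not → no input occurs → does not occur.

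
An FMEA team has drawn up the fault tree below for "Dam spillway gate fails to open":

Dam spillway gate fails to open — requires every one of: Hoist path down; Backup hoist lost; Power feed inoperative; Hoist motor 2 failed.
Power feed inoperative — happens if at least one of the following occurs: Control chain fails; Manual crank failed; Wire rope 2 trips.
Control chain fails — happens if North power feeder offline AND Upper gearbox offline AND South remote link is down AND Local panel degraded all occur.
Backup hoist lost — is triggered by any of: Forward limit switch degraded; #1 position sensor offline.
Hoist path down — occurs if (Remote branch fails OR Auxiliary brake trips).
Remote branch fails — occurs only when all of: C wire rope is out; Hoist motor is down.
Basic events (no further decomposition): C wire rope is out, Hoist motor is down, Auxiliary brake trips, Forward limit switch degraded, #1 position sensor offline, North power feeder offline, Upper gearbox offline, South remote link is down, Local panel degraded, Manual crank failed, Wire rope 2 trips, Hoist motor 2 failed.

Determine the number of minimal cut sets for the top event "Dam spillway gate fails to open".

12

Remote branch fails [AND]: one cut set from each child combined → 1 × 1 = 1 cut set(s).
Hoist path down [OR]: union of children's cut sets → 2 cut set(s).
Backup hoist lost [OR]: union of children's cut sets → 2 cut set(s).
Control chain fails [AND]: one cut set from each child combined → 1 × 1 × 1 × 1 = 1 cut set(s).
Power feed inoperative [OR]: union of children's cut sets → 3 cut set(s).
Dam spillway gate fails to open [AND]: one cut set from each child combined → 2 × 2 × 3 × 1 = 12 cut set(s).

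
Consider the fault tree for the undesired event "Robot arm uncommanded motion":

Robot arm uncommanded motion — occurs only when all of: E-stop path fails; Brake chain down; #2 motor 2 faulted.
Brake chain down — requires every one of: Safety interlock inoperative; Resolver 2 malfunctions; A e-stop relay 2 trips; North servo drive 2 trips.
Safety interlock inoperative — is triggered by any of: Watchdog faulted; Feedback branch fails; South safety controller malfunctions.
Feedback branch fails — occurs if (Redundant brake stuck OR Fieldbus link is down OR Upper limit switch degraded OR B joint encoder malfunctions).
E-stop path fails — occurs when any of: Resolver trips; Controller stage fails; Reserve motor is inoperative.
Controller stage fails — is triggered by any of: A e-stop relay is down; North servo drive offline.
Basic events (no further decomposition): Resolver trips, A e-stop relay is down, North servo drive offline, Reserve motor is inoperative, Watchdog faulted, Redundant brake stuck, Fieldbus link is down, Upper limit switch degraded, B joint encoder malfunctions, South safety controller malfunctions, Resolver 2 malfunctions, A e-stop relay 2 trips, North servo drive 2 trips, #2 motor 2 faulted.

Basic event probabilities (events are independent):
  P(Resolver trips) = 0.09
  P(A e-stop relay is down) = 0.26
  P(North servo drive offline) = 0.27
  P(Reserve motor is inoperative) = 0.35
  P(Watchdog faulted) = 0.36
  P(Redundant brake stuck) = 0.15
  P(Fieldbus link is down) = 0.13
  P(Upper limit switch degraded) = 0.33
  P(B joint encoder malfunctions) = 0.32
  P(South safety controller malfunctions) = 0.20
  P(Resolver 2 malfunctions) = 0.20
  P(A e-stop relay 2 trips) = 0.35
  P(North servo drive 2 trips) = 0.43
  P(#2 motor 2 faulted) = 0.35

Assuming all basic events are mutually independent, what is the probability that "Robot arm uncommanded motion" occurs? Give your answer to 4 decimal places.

P(Controller stage fails) [OR] = 1 − (1−0.26) × (1−0.27) = 0.459800
P(E-stop path fails) [OR] = 1 − (1−0.09) × (1−0.459800) × (1−0.35) = 0.680472
P(Feedback branch fails) [OR] = 1 − (1−0.15) × (1−0.13) × (1−0.33) × (1−0.32) = 0.663084
P(Safety interlock inoperative) [OR] = 1 − (1−0.36) × (1−0.663084) × (1−0.20) = 0.827499
P(Brake chain down) [AND] = 0.827499 × 0.20 × 0.35 × 0.43 = 0.024908
P(Robot arm uncommanded motion) [AND] = 0.680472 × 0.024908 × 0.35 = 0.005932
Rounded to 4 decimal places: P(Robot arm uncommanded motion) ≈ 0.0059.

0.0059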